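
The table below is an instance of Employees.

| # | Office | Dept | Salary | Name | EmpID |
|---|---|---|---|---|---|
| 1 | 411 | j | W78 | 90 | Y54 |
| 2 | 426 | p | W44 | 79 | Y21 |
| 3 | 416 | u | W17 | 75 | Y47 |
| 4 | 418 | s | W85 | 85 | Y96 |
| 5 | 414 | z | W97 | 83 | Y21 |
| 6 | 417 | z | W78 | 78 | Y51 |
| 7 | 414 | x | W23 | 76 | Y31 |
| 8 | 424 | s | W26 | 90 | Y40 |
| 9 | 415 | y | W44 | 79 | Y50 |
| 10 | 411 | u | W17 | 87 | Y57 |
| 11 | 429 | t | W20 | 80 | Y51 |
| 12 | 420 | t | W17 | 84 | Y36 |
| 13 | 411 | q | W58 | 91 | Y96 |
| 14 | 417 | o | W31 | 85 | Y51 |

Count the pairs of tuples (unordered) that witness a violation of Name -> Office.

3

Name=90: violating pairs (1,8) — 1 pair.
Name=79: violating pairs (2,9) — 1 pair.
Name=85: violating pairs (4,14) — 1 pair.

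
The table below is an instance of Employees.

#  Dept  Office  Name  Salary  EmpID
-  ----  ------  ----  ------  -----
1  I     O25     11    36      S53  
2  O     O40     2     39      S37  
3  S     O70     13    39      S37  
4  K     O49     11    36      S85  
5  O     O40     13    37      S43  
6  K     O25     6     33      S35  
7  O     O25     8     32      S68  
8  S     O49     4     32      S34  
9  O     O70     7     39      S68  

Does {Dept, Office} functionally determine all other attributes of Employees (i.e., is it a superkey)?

Rows 2 and 5 have the same {Dept, Office} value (Dept=O, Office=O40) but are distinct tuples, so {Dept, Office} does not determine every attribute — not a superkey.

No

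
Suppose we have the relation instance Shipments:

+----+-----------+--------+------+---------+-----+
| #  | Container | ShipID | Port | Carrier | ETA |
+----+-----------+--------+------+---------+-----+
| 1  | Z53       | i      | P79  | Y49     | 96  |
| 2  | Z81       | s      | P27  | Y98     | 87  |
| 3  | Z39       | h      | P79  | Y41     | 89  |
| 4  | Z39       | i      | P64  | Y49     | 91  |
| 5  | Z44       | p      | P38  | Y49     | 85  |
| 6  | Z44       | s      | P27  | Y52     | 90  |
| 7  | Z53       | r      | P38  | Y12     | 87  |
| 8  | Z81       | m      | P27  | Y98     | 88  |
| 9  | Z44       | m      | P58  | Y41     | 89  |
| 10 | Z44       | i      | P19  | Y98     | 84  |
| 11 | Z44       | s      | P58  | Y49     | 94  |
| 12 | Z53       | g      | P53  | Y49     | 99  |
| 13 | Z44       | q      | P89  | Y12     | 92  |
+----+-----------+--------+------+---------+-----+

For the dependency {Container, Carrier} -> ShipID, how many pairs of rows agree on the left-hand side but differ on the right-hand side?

(Container=Z53, Carrier=Y49): violating pairs (1,12) — 1 pair.
(Container=Z81, Carrier=Y98): violating pairs (2,8) — 1 pair.
(Container=Z44, Carrier=Y49): violating pairs (5,11) — 1 pair.

3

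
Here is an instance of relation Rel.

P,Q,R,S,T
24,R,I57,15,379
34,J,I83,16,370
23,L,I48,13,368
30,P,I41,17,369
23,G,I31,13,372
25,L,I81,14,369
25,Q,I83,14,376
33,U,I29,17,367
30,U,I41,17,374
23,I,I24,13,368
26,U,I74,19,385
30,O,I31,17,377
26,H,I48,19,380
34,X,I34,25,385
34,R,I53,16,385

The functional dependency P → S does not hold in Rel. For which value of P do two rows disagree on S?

P=24: 1 row → S = 15 ✓
P=34: 3 rows → S takes values {16, 25} — violation
P=23: 3 rows → S = 13, 13, 13 ✓
P=30: 3 rows → S = 17, 17, 17 ✓
P=25: 2 rows → S = 14, 14 ✓
P=33: 1 row → S = 17 ✓
P=26: 2 rows → S = 19, 19 ✓
The only P value with inconsistent S is P=34.

34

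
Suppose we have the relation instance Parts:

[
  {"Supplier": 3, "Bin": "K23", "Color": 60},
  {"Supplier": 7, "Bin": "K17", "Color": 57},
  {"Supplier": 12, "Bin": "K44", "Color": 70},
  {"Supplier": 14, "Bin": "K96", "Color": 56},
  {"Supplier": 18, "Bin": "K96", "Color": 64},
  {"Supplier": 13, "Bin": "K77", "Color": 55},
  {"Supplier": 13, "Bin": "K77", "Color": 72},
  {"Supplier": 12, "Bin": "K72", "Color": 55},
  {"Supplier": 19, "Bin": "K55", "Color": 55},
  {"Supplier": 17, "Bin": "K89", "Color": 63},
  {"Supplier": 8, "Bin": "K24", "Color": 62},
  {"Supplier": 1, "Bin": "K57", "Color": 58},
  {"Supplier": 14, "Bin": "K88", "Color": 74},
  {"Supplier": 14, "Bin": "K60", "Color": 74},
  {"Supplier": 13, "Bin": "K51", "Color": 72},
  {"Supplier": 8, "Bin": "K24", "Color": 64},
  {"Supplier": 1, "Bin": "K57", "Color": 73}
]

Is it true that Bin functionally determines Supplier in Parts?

No

Bin=K23: 1 row → Supplier = 3 ✓
Bin=K17: 1 row → Supplier = 7 ✓
Bin=K44: 1 row → Supplier = 12 ✓
Bin=K96: 2 rows → Supplier takes values {14, 18} — violation
Bin=K77: 2 rows → Supplier = 13, 13 ✓
Bin=K72: 1 row → Supplier = 12 ✓
Bin=K55: 1 row → Supplier = 19 ✓
Bin=K89: 1 row → Supplier = 17 ✓
Bin=K24: 2 rows → Supplier = 8, 8 ✓
Bin=K57: 2 rows → Supplier = 1, 1 ✓
Bin=K88: 1 row → Supplier = 14 ✓
Bin=K60: 1 row → Supplier = 14 ✓
Bin=K51: 1 row → Supplier = 13 ✓
Two rows agree on Bin but differ on Supplier, so Bin → Supplier does not hold.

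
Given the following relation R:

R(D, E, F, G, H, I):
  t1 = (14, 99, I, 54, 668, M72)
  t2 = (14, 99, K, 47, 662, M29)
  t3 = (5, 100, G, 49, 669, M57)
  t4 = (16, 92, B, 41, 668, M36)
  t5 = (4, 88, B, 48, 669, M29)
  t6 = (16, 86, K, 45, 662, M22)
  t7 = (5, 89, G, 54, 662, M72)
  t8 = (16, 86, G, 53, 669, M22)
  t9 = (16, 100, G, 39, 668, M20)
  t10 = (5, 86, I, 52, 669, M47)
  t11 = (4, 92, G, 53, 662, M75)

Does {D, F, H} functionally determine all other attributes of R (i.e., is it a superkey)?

All 11 rows have distinct {D, F, H} values, so {D, F, H} → (all attributes) holds and {D, F, H} is a superkey.

Yes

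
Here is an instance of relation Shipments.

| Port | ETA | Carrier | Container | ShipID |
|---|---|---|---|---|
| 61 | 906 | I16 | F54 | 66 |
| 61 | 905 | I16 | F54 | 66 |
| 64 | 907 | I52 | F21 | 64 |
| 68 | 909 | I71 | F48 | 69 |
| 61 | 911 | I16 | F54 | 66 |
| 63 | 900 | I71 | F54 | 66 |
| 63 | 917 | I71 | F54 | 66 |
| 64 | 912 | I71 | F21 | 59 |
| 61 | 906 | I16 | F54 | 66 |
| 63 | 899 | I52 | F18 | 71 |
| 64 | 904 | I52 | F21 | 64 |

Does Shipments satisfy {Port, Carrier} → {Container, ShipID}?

(Port=61, Carrier=I16): 4 rows → {Container,ShipID} = (F54, 66), (F54, 66), (F54, 66), (F54, 66) ✓
(Port=64, Carrier=I52): 2 rows → {Container,ShipID} = (F21, 64), (F21, 64) ✓
(Port=68, Carrier=I71): 1 row → {Container,ShipID} = (F48, 69) ✓
(Port=63, Carrier=I71): 2 rows → {Container,ShipID} = (F54, 66), (F54, 66) ✓
(Port=64, Carrier=I71): 1 row → {Container,ShipID} = (F21, 59) ✓
(Port=63, Carrier=I52): 1 row → {Container,ShipID} = (F18, 71) ✓
Every {Port, Carrier} value is associated with a single {Container, ShipID} value, so {Port, Carrier} → {Container, ShipID} holds.

Yes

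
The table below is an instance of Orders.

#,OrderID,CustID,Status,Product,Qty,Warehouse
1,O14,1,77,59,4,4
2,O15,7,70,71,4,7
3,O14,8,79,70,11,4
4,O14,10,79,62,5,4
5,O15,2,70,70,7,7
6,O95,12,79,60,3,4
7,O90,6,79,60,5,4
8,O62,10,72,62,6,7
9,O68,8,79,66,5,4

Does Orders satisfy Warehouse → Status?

Warehouse=4: rows 1, 3, 4, 6, 7, 9 → Status takes values {77, 79} — violation
Warehouse=7: rows 2, 5, 8 → Status takes values {70, 72} — violation
Two rows agree on Warehouse but differ on Status, so Warehouse → Status does not hold.

No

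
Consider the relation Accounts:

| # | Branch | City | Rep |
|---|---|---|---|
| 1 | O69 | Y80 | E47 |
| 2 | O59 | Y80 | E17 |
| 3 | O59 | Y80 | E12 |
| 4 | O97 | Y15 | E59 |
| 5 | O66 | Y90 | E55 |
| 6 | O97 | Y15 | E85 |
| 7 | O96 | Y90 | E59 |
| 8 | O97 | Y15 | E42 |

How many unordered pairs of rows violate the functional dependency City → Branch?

City=Y80: violating pairs (1,2), (1,3) — 2 pairs.
City=Y15: all 3 rows agree on Branch — 0 pairs.
City=Y90: violating pairs (5,7) — 1 pair.

3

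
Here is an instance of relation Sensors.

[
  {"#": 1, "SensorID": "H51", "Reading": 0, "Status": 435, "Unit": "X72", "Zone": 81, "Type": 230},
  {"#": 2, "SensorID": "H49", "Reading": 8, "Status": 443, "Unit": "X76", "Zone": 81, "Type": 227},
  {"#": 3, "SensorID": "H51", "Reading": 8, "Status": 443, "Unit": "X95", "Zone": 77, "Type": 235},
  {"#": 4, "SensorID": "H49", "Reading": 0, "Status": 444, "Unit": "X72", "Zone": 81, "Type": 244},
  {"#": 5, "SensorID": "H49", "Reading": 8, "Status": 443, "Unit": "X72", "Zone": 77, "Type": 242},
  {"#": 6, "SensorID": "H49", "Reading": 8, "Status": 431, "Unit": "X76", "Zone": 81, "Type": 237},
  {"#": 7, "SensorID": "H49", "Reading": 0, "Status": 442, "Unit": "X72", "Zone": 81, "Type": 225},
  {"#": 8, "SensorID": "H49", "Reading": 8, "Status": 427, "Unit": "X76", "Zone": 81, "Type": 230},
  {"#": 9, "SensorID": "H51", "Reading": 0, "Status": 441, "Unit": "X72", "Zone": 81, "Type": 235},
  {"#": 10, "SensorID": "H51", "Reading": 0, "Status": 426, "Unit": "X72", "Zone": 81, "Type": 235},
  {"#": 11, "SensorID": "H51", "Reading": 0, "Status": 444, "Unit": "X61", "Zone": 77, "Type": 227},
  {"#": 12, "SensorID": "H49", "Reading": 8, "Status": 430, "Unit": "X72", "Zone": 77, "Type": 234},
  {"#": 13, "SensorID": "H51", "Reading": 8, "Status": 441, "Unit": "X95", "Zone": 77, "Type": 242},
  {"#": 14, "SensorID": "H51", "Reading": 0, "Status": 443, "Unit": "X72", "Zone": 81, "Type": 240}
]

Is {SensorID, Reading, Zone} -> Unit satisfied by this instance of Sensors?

(SensorID=H51, Reading=0, Zone=81): rows 1, 9, 10, 14 → Unit = X72, X72, X72, X72 ✓
(SensorID=H49, Reading=8, Zone=81): rows 2, 6, 8 → Unit = X76, X76, X76 ✓
(SensorID=H51, Reading=8, Zone=77): rows 3, 13 → Unit = X95, X95 ✓
(SensorID=H49, Reading=0, Zone=81): rows 4, 7 → Unit = X72, X72 ✓
(SensorID=H49, Reading=8, Zone=77): rows 5, 12 → Unit = X72, X72 ✓
(SensorID=H51, Reading=0, Zone=77): row 11 → Unit = X61 ✓
Every {SensorID, Reading, Zone} value is associated with a single Unit value, so {SensorID, Reading, Zone} -> Unit holds.

Yes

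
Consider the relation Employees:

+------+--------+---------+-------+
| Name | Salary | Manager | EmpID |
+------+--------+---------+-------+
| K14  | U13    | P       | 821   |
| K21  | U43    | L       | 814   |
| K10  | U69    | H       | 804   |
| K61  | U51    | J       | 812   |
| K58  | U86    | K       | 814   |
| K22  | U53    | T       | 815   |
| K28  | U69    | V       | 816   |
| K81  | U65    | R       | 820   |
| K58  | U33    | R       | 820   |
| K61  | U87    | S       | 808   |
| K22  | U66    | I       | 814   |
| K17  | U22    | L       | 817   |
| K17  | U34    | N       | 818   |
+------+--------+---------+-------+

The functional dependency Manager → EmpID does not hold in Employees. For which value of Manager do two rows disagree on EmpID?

L

Manager=P: 1 row → EmpID = 821 ✓
Manager=L: 2 rows → EmpID takes values {814, 817} — violation
Manager=H: 1 row → EmpID = 804 ✓
Manager=J: 1 row → EmpID = 812 ✓
Manager=K: 1 row → EmpID = 814 ✓
Manager=T: 1 row → EmpID = 815 ✓
Manager=V: 1 row → EmpID = 816 ✓
Manager=R: 2 rows → EmpID = 820, 820 ✓
Manager=S: 1 row → EmpID = 808 ✓
Manager=I: 1 row → EmpID = 814 ✓
Manager=N: 1 row → EmpID = 818 ✓
The only Manager value with inconsistent EmpID is Manager=L.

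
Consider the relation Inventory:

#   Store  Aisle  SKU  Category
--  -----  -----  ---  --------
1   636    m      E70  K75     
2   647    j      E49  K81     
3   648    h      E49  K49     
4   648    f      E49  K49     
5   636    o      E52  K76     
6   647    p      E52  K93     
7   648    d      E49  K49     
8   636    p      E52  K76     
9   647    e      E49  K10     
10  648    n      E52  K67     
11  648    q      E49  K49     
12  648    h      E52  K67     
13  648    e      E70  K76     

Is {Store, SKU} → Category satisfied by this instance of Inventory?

(Store=636, SKU=E70): row 1 → Category = K75 ✓
(Store=647, SKU=E49): rows 2, 9 → Category takes values {K81, K10} — violation
(Store=648, SKU=E49): rows 3, 4, 7, 11 → Category = K49, K49, K49, K49 ✓
(Store=636, SKU=E52): rows 5, 8 → Category = K76, K76 ✓
(Store=647, SKU=E52): row 6 → Category = K93 ✓
(Store=648, SKU=E52): rows 10, 12 → Category = K67, K67 ✓
(Store=648, SKU=E70): row 13 → Category = K76 ✓
Two rows agree on {Store, SKU} but differ on Category, so {Store, SKU} → Category does not hold.

No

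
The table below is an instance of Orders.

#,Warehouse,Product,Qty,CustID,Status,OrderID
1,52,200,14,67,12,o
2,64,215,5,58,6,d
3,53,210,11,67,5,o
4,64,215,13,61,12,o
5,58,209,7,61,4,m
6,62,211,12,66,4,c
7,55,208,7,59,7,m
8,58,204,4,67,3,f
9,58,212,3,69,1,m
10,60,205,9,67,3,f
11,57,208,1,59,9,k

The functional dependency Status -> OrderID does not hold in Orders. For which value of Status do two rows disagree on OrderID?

4

Status=12: rows 1, 4 → OrderID = o, o ✓
Status=6: row 2 → OrderID = d ✓
Status=5: row 3 → OrderID = o ✓
Status=4: rows 5, 6 → OrderID takes values {m, c} — violation
Status=7: row 7 → OrderID = m ✓
Status=3: rows 8, 10 → OrderID = f, f ✓
Status=1: row 9 → OrderID = m ✓
Status=9: row 11 → OrderID = k ✓
The only Status value with inconsistent OrderID is Status=4.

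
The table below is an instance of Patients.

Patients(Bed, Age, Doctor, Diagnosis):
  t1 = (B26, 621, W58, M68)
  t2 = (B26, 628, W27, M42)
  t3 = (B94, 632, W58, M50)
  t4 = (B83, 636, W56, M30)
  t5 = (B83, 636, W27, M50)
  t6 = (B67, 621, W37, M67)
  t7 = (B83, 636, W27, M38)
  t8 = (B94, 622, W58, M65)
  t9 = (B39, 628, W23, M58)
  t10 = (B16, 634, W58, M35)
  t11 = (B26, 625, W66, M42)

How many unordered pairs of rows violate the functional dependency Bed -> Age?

Bed=B26: violating pairs (1,2), (1,11), (2,11) — 3 pairs.
Bed=B94: violating pairs (3,8) — 1 pair.
Bed=B83: all 3 rows agree on Age — 0 pairs.

4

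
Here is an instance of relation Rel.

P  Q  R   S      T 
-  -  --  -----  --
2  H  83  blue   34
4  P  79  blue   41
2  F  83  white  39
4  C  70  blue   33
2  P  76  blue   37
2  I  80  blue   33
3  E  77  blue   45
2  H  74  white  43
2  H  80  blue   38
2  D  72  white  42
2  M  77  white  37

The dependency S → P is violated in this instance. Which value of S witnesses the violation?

blue

S=blue: 7 rows → P takes values {2, 4, 3} — violation
S=white: 4 rows → P = 2, 2, 2, 2 ✓
The only S value with inconsistent P is S=blue.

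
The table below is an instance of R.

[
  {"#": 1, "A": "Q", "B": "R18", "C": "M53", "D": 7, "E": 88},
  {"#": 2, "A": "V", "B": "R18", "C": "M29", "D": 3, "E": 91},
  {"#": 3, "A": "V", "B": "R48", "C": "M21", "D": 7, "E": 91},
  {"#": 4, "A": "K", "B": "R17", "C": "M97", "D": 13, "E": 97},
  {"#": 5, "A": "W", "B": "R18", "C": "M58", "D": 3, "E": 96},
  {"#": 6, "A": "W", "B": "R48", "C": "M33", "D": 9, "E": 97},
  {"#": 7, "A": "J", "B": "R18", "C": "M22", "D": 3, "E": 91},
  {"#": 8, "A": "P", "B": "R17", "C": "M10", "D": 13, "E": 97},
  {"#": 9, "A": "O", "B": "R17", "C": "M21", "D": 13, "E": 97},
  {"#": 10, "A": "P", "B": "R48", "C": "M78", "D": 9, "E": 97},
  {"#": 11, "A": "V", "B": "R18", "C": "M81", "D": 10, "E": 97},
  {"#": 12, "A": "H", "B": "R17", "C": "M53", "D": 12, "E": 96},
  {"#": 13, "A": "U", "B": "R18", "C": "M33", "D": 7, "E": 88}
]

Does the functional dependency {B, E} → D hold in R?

(B=R18, E=88): rows 1, 13 → D = 7, 7 ✓
(B=R18, E=91): rows 2, 7 → D = 3, 3 ✓
(B=R48, E=91): row 3 → D = 7 ✓
(B=R17, E=97): rows 4, 8, 9 → D = 13, 13, 13 ✓
(B=R18, E=96): row 5 → D = 3 ✓
(B=R48, E=97): rows 6, 10 → D = 9, 9 ✓
(B=R18, E=97): row 11 → D = 10 ✓
(B=R17, E=96): row 12 → D = 12 ✓
Every {B, E} value is associated with a single D value, so {B, E} → D holds.

Yes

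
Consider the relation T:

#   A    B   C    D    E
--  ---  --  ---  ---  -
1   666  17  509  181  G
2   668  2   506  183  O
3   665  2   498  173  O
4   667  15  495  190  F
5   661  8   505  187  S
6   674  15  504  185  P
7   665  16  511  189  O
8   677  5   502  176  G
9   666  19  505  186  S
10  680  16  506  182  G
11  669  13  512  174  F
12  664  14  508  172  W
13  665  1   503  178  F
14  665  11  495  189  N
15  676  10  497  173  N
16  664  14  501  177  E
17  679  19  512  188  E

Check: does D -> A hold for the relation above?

D=181: row 1 → A = 666 ✓
D=183: row 2 → A = 668 ✓
D=173: rows 3, 15 → A takes values {665, 676} — violation
D=190: row 4 → A = 667 ✓
D=187: row 5 → A = 661 ✓
D=185: row 6 → A = 674 ✓
D=189: rows 7, 14 → A = 665, 665 ✓
D=176: row 8 → A = 677 ✓
D=186: row 9 → A = 666 ✓
D=182: row 10 → A = 680 ✓
D=174: row 11 → A = 669 ✓
D=172: row 12 → A = 664 ✓
D=178: row 13 → A = 665 ✓
D=177: row 16 → A = 664 ✓
D=188: row 17 → A = 679 ✓
Two rows agree on D but differ on A, so D -> A does not hold.

No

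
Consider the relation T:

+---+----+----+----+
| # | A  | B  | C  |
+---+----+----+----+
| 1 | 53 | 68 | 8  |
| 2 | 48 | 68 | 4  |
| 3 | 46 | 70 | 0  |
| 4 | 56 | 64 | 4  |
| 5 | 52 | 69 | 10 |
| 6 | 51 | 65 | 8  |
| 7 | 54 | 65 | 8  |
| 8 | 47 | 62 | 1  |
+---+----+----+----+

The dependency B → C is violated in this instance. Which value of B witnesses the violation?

68

B=68: rows 1, 2 → C takes values {8, 4} — violation
B=70: row 3 → C = 0 ✓
B=64: row 4 → C = 4 ✓
B=69: row 5 → C = 10 ✓
B=65: rows 6, 7 → C = 8, 8 ✓
B=62: row 8 → C = 1 ✓
The only B value with inconsistent C is B=68.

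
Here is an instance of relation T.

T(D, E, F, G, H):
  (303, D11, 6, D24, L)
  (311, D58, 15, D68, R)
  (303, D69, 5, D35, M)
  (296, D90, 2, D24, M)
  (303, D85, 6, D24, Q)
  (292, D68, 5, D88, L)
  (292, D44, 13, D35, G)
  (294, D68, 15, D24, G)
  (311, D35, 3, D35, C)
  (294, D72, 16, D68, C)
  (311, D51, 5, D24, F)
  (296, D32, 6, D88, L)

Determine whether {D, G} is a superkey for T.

No

Two distinct rows share (D=303, G=D24), so {D, G} does not determine every attribute — not a superkey.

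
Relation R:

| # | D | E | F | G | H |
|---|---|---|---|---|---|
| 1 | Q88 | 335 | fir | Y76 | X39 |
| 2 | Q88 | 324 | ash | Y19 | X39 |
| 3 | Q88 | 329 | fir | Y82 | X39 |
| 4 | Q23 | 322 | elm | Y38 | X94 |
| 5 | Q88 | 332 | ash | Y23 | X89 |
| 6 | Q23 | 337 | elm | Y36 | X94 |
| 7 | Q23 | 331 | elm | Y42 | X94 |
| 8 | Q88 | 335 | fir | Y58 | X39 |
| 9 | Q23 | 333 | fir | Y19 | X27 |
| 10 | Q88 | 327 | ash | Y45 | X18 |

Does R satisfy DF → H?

No

(D=Q88, F=fir): rows 1, 3, 8 → H = X39, X39, X39 ✓
(D=Q88, F=ash): rows 2, 5, 10 → H takes values {X39, X89, X18} — violation
(D=Q23, F=elm): rows 4, 6, 7 → H = X94, X94, X94 ✓
(D=Q23, F=fir): row 9 → H = X27 ✓
Two rows agree on DF but differ on H, so DF → H does not hold.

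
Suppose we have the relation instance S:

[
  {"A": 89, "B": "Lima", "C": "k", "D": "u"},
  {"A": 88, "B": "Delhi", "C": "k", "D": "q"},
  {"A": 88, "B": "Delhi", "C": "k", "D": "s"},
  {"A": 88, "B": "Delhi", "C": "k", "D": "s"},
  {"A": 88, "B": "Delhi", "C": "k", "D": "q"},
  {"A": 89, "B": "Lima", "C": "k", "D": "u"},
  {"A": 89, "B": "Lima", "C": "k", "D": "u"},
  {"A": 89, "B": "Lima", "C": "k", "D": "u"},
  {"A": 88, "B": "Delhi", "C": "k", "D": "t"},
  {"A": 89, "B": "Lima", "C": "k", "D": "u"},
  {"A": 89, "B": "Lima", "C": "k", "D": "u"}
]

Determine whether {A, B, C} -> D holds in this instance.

No

(A=89, B=Lima, C=k): 6 rows → D = u, u, u, u, u, u ✓
(A=88, B=Delhi, C=k): 5 rows → D takes values {q, s, t} — violation
Two rows agree on {A, B, C} but differ on D, so {A, B, C} -> D does not hold.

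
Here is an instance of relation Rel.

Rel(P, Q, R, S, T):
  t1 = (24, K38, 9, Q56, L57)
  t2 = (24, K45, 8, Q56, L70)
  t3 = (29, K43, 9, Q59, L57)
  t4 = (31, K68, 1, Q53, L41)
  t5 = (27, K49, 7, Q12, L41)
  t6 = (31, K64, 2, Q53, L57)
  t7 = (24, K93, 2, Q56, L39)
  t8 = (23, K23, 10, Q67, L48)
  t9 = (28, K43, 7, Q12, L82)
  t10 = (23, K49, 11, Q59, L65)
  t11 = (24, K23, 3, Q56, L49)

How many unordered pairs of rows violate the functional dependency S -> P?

2

S=Q56: all 4 rows agree on P — 0 pairs.
S=Q59: violating pairs (3,10) — 1 pair.
S=Q53: all 2 rows agree on P — 0 pairs.
S=Q12: violating pairs (5,9) — 1 pair.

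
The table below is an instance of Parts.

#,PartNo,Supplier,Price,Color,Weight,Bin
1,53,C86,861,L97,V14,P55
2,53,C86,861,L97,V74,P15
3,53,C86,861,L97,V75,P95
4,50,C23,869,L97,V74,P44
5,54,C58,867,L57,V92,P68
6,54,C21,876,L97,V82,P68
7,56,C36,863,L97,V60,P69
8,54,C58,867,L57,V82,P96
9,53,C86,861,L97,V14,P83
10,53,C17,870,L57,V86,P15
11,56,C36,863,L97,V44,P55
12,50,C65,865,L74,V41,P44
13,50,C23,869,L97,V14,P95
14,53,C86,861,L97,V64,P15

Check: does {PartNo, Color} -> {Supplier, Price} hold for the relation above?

(PartNo=53, Color=L97): rows 1, 2, 3, 9, 14 → {Supplier,Price} = (C86, 861), (C86, 861), (C86, 861), (C86, 861), (C86, 861) ✓
(PartNo=50, Color=L97): rows 4, 13 → {Supplier,Price} = (C23, 869), (C23, 869) ✓
(PartNo=54, Color=L57): rows 5, 8 → {Supplier,Price} = (C58, 867), (C58, 867) ✓
(PartNo=54, Color=L97): row 6 → {Supplier,Price} = (C21, 876) ✓
(PartNo=56, Color=L97): rows 7, 11 → {Supplier,Price} = (C36, 863), (C36, 863) ✓
(PartNo=53, Color=L57): row 10 → {Supplier,Price} = (C17, 870) ✓
(PartNo=50, Color=L74): row 12 → {Supplier,Price} = (C65, 865) ✓
Every {PartNo, Color} value is associated with a single {Supplier, Price} value, so {PartNo, Color} -> {Supplier, Price} holds.

Yes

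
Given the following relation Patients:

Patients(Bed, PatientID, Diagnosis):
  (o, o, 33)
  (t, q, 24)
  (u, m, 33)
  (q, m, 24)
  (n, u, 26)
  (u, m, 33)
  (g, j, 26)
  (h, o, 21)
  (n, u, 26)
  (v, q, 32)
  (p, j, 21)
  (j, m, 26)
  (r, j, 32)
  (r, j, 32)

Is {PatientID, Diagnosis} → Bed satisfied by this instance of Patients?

(PatientID=o, Diagnosis=33): 1 row → Bed = o ✓
(PatientID=q, Diagnosis=24): 1 row → Bed = t ✓
(PatientID=m, Diagnosis=33): 2 rows → Bed = u, u ✓
(PatientID=m, Diagnosis=24): 1 row → Bed = q ✓
(PatientID=u, Diagnosis=26): 2 rows → Bed = n, n ✓
(PatientID=j, Diagnosis=26): 1 row → Bed = g ✓
(PatientID=o, Diagnosis=21): 1 row → Bed = h ✓
(PatientID=q, Diagnosis=32): 1 row → Bed = v ✓
(PatientID=j, Diagnosis=21): 1 row → Bed = p ✓
(PatientID=m, Diagnosis=26): 1 row → Bed = j ✓
(PatientID=j, Diagnosis=32): 2 rows → Bed = r, r ✓
Every {PatientID, Diagnosis} value is associated with a single Bed value, so {PatientID, Diagnosis} → Bed holds.

Yes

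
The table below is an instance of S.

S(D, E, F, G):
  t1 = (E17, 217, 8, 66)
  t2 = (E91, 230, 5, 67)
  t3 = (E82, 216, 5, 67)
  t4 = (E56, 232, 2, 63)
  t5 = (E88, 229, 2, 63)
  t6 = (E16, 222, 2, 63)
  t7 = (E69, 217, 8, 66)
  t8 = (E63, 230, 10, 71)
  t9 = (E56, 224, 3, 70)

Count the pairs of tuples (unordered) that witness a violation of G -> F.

G=66: all 2 rows agree on F — 0 pairs.
G=67: all 2 rows agree on F — 0 pairs.
G=63: all 3 rows agree on F — 0 pairs.

0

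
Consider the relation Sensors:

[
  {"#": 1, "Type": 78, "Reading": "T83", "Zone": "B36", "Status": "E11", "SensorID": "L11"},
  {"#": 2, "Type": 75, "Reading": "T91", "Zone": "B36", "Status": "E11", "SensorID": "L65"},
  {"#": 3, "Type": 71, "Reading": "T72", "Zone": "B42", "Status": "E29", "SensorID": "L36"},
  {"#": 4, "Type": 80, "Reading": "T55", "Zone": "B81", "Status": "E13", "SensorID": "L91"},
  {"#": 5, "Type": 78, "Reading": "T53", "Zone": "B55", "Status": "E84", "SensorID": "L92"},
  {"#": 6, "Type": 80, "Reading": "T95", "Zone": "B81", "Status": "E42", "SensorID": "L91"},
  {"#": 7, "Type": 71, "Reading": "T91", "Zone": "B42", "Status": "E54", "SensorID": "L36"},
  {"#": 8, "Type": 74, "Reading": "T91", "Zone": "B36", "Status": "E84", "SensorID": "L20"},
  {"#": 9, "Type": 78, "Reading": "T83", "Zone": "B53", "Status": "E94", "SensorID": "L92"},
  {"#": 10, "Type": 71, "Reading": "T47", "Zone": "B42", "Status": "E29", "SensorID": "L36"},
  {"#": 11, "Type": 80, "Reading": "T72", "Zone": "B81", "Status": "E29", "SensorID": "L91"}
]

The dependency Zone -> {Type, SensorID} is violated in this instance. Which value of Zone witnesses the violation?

Zone=B36: rows 1, 2, 8 → {Type,SensorID} takes values {(78, L11), (75, L65), (74, L20)} — violation
Zone=B42: rows 3, 7, 10 → {Type,SensorID} = (71, L36), (71, L36), (71, L36) ✓
Zone=B81: rows 4, 6, 11 → {Type,SensorID} = (80, L91), (80, L91), (80, L91) ✓
Zone=B55: row 5 → {Type,SensorID} = (78, L92) ✓
Zone=B53: row 9 → {Type,SensorID} = (78, L92) ✓
The only Zone value with inconsistent RHS is Zone=B36.

B36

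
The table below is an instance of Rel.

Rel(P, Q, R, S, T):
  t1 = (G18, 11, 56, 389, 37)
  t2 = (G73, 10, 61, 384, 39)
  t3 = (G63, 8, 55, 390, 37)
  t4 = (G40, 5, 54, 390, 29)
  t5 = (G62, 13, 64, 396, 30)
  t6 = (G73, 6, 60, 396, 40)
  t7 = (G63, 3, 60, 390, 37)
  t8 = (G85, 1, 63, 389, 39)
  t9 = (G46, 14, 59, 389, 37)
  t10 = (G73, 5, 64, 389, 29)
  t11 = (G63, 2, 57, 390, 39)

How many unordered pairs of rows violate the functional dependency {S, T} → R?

2

(S=389, T=37): violating pairs (1,9) — 1 pair.
(S=390, T=37): violating pairs (3,7) — 1 pair.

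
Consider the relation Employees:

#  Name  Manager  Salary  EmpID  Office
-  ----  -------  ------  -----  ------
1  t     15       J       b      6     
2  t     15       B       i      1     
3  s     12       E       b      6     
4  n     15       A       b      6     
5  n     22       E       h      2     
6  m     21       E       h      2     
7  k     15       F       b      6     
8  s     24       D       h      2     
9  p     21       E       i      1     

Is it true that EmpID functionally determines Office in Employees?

EmpID=b: rows 1, 3, 4, 7 → Office = 6, 6, 6, 6 ✓
EmpID=i: rows 2, 9 → Office = 1, 1 ✓
EmpID=h: rows 5, 6, 8 → Office = 2, 2, 2 ✓
Every EmpID value is associated with a single Office value, so EmpID -> Office holds.

Yes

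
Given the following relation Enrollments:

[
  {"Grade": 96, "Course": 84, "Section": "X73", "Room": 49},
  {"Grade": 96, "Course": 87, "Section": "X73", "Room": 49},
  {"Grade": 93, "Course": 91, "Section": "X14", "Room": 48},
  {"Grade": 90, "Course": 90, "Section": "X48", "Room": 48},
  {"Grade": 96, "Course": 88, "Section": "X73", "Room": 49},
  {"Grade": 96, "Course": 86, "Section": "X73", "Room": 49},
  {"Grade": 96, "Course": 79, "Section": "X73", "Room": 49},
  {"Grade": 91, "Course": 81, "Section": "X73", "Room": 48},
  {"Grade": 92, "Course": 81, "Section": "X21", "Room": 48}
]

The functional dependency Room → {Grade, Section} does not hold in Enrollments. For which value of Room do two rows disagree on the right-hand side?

Room=49: 5 rows → {Grade,Section} = (96, X73), (96, X73), (96, X73), (96, X73), (96, X73) ✓
Room=48: 4 rows → {Grade,Section} takes values {(93, X14), (90, X48), (91, X73), (92, X21)} — violation
The only Room value with inconsistent RHS is Room=48.

48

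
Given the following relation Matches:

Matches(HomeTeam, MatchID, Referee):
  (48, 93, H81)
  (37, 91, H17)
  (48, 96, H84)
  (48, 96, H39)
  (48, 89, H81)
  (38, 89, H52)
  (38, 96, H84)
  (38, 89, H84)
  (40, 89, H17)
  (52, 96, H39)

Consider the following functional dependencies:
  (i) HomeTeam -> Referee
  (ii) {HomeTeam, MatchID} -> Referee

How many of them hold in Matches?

0

(i) HomeTeam -> Referee: HomeTeam=48: 4 rows → Referee takes values {H81, H84, H39} — violation; HomeTeam=38: 3 rows → Referee takes values {H52, H84} — violation — fails.
(ii) {HomeTeam, MatchID} -> Referee: (HomeTeam=48, MatchID=96): 2 rows → Referee takes values {H84, H39} — violation; (HomeTeam=38, MatchID=89): 2 rows → Referee takes values {H52, H84} — violation — fails.
None of the 2 dependencies hold.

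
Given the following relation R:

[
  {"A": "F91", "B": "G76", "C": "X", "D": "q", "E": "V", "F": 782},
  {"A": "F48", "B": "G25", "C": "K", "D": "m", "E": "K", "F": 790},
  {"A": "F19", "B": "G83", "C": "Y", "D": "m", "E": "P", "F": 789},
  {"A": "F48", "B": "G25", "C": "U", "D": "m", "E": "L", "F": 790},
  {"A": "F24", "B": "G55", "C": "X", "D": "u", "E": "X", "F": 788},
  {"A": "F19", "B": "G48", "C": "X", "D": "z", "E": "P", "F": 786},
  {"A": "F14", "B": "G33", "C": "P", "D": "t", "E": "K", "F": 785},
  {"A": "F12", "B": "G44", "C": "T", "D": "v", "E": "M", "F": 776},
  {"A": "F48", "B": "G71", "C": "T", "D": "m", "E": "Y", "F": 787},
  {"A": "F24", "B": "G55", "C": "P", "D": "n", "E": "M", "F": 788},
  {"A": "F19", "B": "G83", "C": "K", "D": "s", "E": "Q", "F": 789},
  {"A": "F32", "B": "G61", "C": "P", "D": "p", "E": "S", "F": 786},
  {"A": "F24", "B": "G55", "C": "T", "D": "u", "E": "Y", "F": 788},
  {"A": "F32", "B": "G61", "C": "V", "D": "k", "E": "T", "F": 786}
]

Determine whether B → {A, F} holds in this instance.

B=G76: 1 row → {A,F} = (F91, 782) ✓
B=G25: 2 rows → {A,F} = (F48, 790), (F48, 790) ✓
B=G83: 2 rows → {A,F} = (F19, 789), (F19, 789) ✓
B=G55: 3 rows → {A,F} = (F24, 788), (F24, 788), (F24, 788) ✓
B=G48: 1 row → {A,F} = (F19, 786) ✓
B=G33: 1 row → {A,F} = (F14, 785) ✓
B=G44: 1 row → {A,F} = (F12, 776) ✓
B=G71: 1 row → {A,F} = (F48, 787) ✓
B=G61: 2 rows → {A,F} = (F32, 786), (F32, 786) ✓
Every B value is associated with a single {A, F} value, so B → {A, F} holds.

Yes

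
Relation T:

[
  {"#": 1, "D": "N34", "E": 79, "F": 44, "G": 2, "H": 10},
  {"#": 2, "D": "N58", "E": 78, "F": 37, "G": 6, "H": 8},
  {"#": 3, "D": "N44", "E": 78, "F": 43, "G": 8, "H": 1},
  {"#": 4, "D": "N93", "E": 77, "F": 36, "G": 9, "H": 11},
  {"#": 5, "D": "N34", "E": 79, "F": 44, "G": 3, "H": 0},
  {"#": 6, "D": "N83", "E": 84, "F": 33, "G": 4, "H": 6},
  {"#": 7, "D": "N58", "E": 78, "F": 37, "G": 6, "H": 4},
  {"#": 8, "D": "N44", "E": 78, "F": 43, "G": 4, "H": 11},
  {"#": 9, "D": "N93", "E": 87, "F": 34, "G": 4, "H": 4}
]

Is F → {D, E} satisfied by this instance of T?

F=44: rows 1, 5 → {D,E} = (N34, 79), (N34, 79) ✓
F=37: rows 2, 7 → {D,E} = (N58, 78), (N58, 78) ✓
F=43: rows 3, 8 → {D,E} = (N44, 78), (N44, 78) ✓
F=36: row 4 → {D,E} = (N93, 77) ✓
F=33: row 6 → {D,E} = (N83, 84) ✓
F=34: row 9 → {D,E} = (N93, 87) ✓
Every F value is associated with a single {D, E} value, so F → {D, E} holds.

Yes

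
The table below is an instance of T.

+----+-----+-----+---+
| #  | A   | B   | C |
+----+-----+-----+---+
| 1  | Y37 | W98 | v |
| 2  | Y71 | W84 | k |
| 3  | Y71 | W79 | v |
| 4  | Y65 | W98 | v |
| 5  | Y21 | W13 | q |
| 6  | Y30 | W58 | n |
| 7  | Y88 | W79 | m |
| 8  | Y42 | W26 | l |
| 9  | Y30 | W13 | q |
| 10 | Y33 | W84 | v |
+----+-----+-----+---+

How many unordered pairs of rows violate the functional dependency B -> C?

B=W98: all 2 rows agree on C — 0 pairs.
B=W84: violating pairs (2,10) — 1 pair.
B=W79: violating pairs (3,7) — 1 pair.
B=W13: all 2 rows agree on C — 0 pairs.

2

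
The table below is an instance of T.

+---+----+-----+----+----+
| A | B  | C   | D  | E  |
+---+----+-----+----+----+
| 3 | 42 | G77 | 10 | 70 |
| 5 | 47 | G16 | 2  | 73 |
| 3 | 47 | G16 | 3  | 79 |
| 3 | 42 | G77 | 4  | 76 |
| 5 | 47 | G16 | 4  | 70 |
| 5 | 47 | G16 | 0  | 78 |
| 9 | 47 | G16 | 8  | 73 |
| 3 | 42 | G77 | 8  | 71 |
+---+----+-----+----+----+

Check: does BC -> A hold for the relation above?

(B=42, C=G77): 3 rows → A = 3, 3, 3 ✓
(B=47, C=G16): 5 rows → A takes values {5, 3, 9} — violation
Two rows agree on BC but differ on A, so BC -> A does not hold.

No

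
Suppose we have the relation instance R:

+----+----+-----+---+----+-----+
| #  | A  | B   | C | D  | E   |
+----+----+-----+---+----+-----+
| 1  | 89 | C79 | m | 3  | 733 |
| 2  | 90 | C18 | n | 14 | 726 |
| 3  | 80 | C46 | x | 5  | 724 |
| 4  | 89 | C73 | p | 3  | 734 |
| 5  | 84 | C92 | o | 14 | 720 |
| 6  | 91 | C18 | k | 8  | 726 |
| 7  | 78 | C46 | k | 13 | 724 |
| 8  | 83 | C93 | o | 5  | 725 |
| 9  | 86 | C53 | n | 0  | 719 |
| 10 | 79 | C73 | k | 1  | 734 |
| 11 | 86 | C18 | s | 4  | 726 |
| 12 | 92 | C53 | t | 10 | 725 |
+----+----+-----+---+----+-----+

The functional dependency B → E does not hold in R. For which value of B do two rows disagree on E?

C53

B=C79: row 1 → E = 733 ✓
B=C18: rows 2, 6, 11 → E = 726, 726, 726 ✓
B=C46: rows 3, 7 → E = 724, 724 ✓
B=C73: rows 4, 10 → E = 734, 734 ✓
B=C92: row 5 → E = 720 ✓
B=C93: row 8 → E = 725 ✓
B=C53: rows 9, 12 → E takes values {719, 725} — violation
The only B value with inconsistent E is B=C53.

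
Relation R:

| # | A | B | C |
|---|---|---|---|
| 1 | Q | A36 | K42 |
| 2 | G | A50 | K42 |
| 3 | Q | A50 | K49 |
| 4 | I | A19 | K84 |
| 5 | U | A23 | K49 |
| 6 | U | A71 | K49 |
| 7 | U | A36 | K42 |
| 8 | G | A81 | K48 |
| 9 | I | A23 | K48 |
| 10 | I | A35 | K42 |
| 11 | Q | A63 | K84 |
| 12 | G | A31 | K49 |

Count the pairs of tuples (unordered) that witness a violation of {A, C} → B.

(A=U, C=K49): violating pairs (5,6) — 1 pair.

1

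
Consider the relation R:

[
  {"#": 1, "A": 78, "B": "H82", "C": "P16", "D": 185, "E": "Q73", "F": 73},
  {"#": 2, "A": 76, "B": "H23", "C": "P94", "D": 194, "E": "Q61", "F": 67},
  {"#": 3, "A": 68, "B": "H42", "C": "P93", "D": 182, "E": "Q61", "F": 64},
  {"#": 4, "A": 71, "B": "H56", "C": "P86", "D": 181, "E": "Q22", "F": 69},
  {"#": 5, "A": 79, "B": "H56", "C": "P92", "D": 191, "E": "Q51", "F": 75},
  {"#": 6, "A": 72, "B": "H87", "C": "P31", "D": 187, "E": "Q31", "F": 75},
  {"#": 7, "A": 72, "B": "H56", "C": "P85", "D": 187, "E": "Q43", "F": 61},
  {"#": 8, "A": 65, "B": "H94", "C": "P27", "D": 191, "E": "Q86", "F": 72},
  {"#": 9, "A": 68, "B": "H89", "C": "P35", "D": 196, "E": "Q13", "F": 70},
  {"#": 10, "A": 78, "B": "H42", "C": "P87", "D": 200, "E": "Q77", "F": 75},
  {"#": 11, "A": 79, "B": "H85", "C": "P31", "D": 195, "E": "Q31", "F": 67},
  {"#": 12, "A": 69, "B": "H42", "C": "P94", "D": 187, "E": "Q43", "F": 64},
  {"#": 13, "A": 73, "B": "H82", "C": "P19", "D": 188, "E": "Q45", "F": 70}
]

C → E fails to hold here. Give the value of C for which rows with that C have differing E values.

C=P16: row 1 → E = Q73 ✓
C=P94: rows 2, 12 → E takes values {Q61, Q43} — violation
C=P93: row 3 → E = Q61 ✓
C=P86: row 4 → E = Q22 ✓
C=P92: row 5 → E = Q51 ✓
C=P31: rows 6, 11 → E = Q31, Q31 ✓
C=P85: row 7 → E = Q43 ✓
C=P27: row 8 → E = Q86 ✓
C=P35: row 9 → E = Q13 ✓
C=P87: row 10 → E = Q77 ✓
C=P19: row 13 → E = Q45 ✓
The only C value with inconsistent E is C=P94.

P94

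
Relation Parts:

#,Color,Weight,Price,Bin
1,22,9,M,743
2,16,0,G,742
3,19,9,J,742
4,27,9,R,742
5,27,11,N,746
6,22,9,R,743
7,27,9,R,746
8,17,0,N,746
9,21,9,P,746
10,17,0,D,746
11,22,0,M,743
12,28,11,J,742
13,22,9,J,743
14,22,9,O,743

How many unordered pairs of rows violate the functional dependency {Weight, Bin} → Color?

2

(Weight=9, Bin=743): all 4 rows agree on Color — 0 pairs.
(Weight=9, Bin=742): violating pairs (3,4) — 1 pair.
(Weight=9, Bin=746): violating pairs (7,9) — 1 pair.
(Weight=0, Bin=746): all 2 rows agree on Color — 0 pairs.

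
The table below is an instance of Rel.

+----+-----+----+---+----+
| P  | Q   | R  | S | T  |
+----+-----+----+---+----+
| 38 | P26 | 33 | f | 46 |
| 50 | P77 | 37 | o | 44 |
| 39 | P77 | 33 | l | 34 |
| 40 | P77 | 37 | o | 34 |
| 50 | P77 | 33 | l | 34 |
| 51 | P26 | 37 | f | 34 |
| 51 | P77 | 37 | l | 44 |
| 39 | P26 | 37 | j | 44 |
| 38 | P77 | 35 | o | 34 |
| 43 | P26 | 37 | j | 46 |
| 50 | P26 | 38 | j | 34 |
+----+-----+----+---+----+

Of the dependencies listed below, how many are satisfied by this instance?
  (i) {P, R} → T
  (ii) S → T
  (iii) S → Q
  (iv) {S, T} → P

(i) {P, R} → T: (P=51, R=37): 2 rows → T takes values {34, 44} — violation — fails.
(ii) S → T: S=f: 2 rows → T takes values {46, 34} — violation; S=o: 3 rows → T takes values {44, 34} — violation; S=l: 3 rows → T takes values {34, 44} — violation; S=j: 3 rows → T takes values {44, 46, 34} — violation — fails.
(iii) S → Q: every LHS value maps to a single RHS value — holds.
(iv) {S, T} → P: (S=l, T=34): 2 rows → P takes values {39, 50} — violation; (S=o, T=34): 2 rows → P takes values {40, 38} — violation — fails.
1 of the 4 dependencies holds.

1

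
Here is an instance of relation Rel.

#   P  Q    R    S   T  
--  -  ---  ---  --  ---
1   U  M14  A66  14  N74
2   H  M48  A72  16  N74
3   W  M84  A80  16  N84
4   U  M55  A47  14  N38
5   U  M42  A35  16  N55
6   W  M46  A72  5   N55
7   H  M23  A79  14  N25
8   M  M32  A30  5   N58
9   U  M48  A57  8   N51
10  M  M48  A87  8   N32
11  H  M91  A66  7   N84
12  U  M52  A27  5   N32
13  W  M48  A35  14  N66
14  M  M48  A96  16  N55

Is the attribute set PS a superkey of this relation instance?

No

Rows 1 and 4 have the same PS value (P=U, S=14) but are distinct tuples, so PS does not determine every attribute — not a superkey.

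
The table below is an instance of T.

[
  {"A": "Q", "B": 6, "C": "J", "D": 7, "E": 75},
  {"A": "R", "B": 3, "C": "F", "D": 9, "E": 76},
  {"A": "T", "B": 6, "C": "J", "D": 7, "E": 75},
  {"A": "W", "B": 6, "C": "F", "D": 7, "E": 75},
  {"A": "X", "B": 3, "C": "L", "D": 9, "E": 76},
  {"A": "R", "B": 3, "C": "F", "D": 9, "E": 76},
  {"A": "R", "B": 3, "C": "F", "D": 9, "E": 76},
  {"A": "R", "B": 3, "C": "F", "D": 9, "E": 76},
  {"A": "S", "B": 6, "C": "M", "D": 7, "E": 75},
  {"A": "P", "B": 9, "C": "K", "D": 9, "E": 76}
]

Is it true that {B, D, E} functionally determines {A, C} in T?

No

(B=6, D=7, E=75): 4 rows → {A,C} takes values {(Q, J), (T, J), (W, F), (S, M)} — violation
(B=3, D=9, E=76): 5 rows → {A,C} takes values {(R, F), (X, L)} — violation
(B=9, D=9, E=76): 1 row → {A,C} = (P, K) ✓
Two rows agree on {B, D, E} but differ on {A, C}, so {B, D, E} -> {A, C} does not hold.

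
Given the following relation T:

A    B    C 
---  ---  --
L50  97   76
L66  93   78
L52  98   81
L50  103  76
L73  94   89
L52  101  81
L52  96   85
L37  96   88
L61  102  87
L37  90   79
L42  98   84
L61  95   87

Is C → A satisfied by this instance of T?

Yes

C=76: 2 rows → A = L50, L50 ✓
C=78: 1 row → A = L66 ✓
C=81: 2 rows → A = L52, L52 ✓
C=89: 1 row → A = L73 ✓
C=85: 1 row → A = L52 ✓
C=88: 1 row → A = L37 ✓
C=87: 2 rows → A = L61, L61 ✓
C=79: 1 row → A = L37 ✓
C=84: 1 row → A = L42 ✓
Every C value is associated with a single A value, so C → A holds.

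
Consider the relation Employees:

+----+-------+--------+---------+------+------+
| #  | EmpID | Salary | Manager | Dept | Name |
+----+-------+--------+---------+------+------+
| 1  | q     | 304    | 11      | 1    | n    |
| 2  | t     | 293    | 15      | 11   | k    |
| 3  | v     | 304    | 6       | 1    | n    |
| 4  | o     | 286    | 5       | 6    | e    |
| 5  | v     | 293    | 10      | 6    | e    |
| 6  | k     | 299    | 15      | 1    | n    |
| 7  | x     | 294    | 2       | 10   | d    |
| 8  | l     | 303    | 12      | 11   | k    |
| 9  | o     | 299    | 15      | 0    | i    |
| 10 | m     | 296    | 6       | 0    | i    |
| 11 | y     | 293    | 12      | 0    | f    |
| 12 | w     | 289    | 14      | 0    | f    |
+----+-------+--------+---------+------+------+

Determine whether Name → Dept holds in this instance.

Yes

Name=n: rows 1, 3, 6 → Dept = 1, 1, 1 ✓
Name=k: rows 2, 8 → Dept = 11, 11 ✓
Name=e: rows 4, 5 → Dept = 6, 6 ✓
Name=d: row 7 → Dept = 10 ✓
Name=i: rows 9, 10 → Dept = 0, 0 ✓
Name=f: rows 11, 12 → Dept = 0, 0 ✓
Every Name value is associated with a single Dept value, so Name → Dept holds.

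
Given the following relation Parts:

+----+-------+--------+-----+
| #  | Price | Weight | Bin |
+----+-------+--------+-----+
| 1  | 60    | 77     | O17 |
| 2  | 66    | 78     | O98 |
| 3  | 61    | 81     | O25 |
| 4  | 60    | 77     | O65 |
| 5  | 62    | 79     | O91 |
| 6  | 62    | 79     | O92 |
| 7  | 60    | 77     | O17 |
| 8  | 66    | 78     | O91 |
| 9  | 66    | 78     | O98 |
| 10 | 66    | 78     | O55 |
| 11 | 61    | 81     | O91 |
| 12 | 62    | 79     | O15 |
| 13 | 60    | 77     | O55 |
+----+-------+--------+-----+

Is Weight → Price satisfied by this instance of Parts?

Yes

Weight=77: rows 1, 4, 7, 13 → Price = 60, 60, 60, 60 ✓
Weight=78: rows 2, 8, 9, 10 → Price = 66, 66, 66, 66 ✓
Weight=81: rows 3, 11 → Price = 61, 61 ✓
Weight=79: rows 5, 6, 12 → Price = 62, 62, 62 ✓
Every Weight value is associated with a single Price value, so Weight → Price holds.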